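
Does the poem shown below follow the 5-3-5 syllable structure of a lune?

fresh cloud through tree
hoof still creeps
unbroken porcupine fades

Line 1: fresh(1) + cloud(1) + through(1) + tree(1) = 4 (expected 5)
Line 2: hoof(1) + still(1) + creeps(1) = 3 ✓
Line 3: unbroken(3) + porcupine(3) + fades(1) = 7 (expected 5)

No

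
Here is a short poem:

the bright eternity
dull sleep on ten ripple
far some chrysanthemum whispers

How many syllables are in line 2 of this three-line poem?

6

Line 2: dull (1), sleep (1), on (1), ten (1), ripple (2) → 6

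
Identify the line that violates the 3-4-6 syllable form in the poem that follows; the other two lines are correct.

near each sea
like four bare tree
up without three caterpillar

Line 1: near (1), each (1), sea (1) → 3 ✓
Line 2: like (1), four (1), bare (1), tree (1) → 4 ✓
Line 3: up (1), without (2), three (1), caterpillar (4) → 8 (expected 6)

Line 3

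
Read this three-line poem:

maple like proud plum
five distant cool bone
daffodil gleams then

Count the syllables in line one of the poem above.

Line one: maple (2), like (1), proud (1), plum (1) → 5

5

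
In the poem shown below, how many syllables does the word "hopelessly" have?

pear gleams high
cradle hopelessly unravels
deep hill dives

3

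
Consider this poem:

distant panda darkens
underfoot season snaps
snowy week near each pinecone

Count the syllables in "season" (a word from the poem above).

2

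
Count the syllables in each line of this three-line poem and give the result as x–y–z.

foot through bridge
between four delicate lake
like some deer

Line 1: foot (1), through (1), bridge (1) → 3
Line 2: between (2), four (1), delicate (3), lake (1) → 7
Line 3: like (1), some (1), deer (1) → 3

3–7–3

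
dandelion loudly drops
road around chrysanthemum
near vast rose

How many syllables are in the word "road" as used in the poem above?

1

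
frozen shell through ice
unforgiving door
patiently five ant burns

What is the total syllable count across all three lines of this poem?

Line 1: "frozen shell through ice": 2+1+1+1 = 5
Line 2: "unforgiving door": 4+1 = 5
Line 3: "patiently five ant burns": 3+1+1+1 = 6
Total: 5 + 5 + 6 = 16

16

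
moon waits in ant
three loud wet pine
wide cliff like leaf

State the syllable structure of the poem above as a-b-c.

Line 1: "moon waits in ant": 1+1+1+1 = 4
Line 2: "three loud wet pine": 1+1+1+1 = 4
Line 3: "wide cliff like leaf": 1+1+1+1 = 4

4-4-4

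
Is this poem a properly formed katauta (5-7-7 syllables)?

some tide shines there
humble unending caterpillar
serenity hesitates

No

Line 1: some (1), tide (1), shines (1), there (1) → 4 (expected 5)
Line 2: humble (2), unending (3), caterpillar (4) → 9 (expected 7)
Line 3: serenity (4), hesitates (3) → 7 ✓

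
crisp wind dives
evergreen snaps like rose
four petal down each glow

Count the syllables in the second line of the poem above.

6

The second line: evergreen(3) + snaps(1) + like(1) + rose(1) = 6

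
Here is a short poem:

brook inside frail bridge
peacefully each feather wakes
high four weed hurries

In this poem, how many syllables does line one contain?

Line one: "brook inside frail bridge": 1+2+1+1 = 5

5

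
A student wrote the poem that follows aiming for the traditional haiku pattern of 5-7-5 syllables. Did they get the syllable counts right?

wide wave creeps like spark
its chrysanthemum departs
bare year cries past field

Line 1: "wide wave creeps like spark": 1+1+1+1+1 = 5 ✓
Line 2: "its chrysanthemum departs": 1+4+2 = 7 ✓
Line 3: "bare year cries past field": 1+1+1+1+1 = 5 ✓

Yes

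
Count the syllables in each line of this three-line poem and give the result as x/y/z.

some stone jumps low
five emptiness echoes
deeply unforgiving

Line 1: some (1), stone (1), jumps (1), low (1) → 4
Line 2: five (1), emptiness (3), echoes (2) → 6
Line 3: deeply (2), unforgiving (4) → 6

4/6/6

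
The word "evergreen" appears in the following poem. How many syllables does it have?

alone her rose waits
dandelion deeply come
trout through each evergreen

3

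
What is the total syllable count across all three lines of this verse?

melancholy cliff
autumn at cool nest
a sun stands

13

Line 1: "melancholy cliff": 4+1 = 5
Line 2: "autumn at cool nest": 2+1+1+1 = 5
Line 3: "a sun stands": 1+1+1 = 3
Total: 5 + 5 + 3 = 13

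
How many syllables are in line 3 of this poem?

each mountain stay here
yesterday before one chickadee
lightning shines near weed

5

Line 3: "lightning shines near weed": 2+1+1+1 = 5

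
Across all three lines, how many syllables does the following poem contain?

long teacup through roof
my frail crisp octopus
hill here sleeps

14

Line 1: long (1), teacup (2), through (1), roof (1) → 5
Line 2: my (1), frail (1), crisp (1), octopus (3) → 6
Line 3: hill (1), here (1), sleeps (1) → 3
Total: 5 + 6 + 3 = 14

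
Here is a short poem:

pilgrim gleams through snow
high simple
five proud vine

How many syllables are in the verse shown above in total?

Line 1: pilgrim (2), gleams (1), through (1), snow (1) → 5
Line 2: high (1), simple (2) → 3
Line 3: five (1), proud (1), vine (1) → 3
Total: 5 + 3 + 3 = 11

11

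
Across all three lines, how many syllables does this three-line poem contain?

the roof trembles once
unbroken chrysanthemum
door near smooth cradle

17

Line 1: the (1), roof (1), trembles (2), once (1) → 5
Line 2: unbroken (3), chrysanthemum (4) → 7
Line 3: door (1), near (1), smooth (1), cradle (2) → 5
Total: 5 + 7 + 5 = 17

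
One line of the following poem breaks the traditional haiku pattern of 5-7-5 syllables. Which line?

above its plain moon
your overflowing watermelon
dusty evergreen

The second line

Line 1: above(2) + its(1) + plain(1) + moon(1) = 5 ✓
Line 2: your(1) + overflowing(4) + watermelon(4) = 9 (expected 7)
Line 3: dusty(2) + evergreen(3) = 5 ✓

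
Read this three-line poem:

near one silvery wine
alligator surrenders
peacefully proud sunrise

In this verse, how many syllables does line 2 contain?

7

Line 2: alligator (4), surrenders (3) → 7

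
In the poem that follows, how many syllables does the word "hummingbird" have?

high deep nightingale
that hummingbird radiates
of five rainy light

3

"hummingbird" has 3 syllables.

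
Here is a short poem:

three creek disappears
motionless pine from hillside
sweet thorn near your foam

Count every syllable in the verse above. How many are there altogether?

17

Line 1: "three creek disappears": 1+1+3 = 5
Line 2: "motionless pine from hillside": 3+1+1+2 = 7
Line 3: "sweet thorn near your foam": 1+1+1+1+1 = 5
Total: 5 + 7 + 5 = 17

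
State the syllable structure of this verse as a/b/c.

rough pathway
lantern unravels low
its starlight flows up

3/6/5

Line 1: "rough pathway": 1+2 = 3
Line 2: "lantern unravels low": 2+3+1 = 6
Line 3: "its starlight flows up": 1+2+1+1 = 5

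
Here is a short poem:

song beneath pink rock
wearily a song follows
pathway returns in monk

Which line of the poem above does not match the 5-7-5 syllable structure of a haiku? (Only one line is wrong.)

Line 1: song(1) + beneath(2) + pink(1) + rock(1) = 5 ✓
Line 2: wearily(3) + a(1) + song(1) + follows(2) = 7 ✓
Line 3: pathway(2) + returns(2) + in(1) + monk(1) = 6 (expected 5)

Line 3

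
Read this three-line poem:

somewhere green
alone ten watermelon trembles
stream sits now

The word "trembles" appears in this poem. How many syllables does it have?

2

"trembles" has 2 syllables.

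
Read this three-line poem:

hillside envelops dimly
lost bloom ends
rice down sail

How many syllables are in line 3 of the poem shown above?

3

Line 3: rice (1), down (1), sail (1) → 3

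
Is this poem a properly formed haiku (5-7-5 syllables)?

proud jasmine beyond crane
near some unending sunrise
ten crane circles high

Line 1: "proud jasmine beyond crane": 1+2+2+1 = 6 (expected 5)
Line 2: "near some unending sunrise": 1+1+3+2 = 7 ✓
Line 3: "ten crane circles high": 1+1+2+1 = 5 ✓

No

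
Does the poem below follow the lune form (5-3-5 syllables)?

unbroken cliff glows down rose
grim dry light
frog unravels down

Line 1: unbroken(3) + cliff(1) + glows(1) + down(1) + rose(1) = 7 (expected 5)
Line 2: grim(1) + dry(1) + light(1) = 3 ✓
Line 3: frog(1) + unravels(3) + down(1) = 5 ✓

No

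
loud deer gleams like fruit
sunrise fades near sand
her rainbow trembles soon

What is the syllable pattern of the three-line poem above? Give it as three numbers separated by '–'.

Line 1: "loud deer gleams like fruit": 1+1+1+1+1 = 5
Line 2: "sunrise fades near sand": 2+1+1+1 = 5
Line 3: "her rainbow trembles soon": 1+2+2+1 = 6

5–5–6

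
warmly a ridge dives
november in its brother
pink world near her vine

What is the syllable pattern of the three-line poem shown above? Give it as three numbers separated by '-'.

5-7-5

Line 1: "warmly a ridge dives": 2+1+1+1 = 5
Line 2: "november in its brother": 3+1+1+2 = 7
Line 3: "pink world near her vine": 1+1+1+1+1 = 5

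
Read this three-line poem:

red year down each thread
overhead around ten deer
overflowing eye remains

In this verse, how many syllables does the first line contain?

The first line: "red year down each thread": 1+1+1+1+1 = 5

5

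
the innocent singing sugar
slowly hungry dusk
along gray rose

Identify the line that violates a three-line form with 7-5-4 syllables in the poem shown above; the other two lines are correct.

The first line

Line 1: the(1) + innocent(3) + singing(2) + sugar(2) = 8 (expected 7)
Line 2: slowly(2) + hungry(2) + dusk(1) = 5 ✓
Line 3: along(2) + gray(1) + rose(1) = 4 ✓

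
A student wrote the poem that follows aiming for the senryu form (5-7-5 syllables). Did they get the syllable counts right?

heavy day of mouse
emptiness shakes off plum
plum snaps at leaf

Line 1: "heavy day of mouse": 2+1+1+1 = 5 ✓
Line 2: "emptiness shakes off plum": 3+1+1+1 = 6 (expected 7)
Line 3: "plum snaps at leaf": 1+1+1+1 = 4 (expected 5)

No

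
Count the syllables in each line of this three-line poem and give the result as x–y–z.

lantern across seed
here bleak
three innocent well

Line 1: lantern (2), across (2), seed (1) → 5
Line 2: here (1), bleak (1) → 2
Line 3: three (1), innocent (3), well (1) → 5

5–2–5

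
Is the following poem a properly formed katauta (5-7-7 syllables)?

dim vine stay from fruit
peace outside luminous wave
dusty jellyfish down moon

Line 1: "dim vine stay from fruit": 1+1+1+1+1 = 5 ✓
Line 2: "peace outside luminous wave": 1+2+3+1 = 7 ✓
Line 3: "dusty jellyfish down moon": 2+3+1+1 = 7 ✓

Yes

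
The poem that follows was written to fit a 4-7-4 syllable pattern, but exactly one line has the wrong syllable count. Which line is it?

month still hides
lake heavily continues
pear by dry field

Line 1: month(1) + still(1) + hides(1) = 3 (expected 4)
Line 2: lake(1) + heavily(3) + continues(3) = 7 ✓
Line 3: pear(1) + by(1) + dry(1) + field(1) = 4 ✓

Line 1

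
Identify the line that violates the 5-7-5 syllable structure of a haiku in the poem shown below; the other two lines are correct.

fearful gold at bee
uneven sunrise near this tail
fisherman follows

Line 1: fearful (2), gold (1), at (1), bee (1) → 5 ✓
Line 2: uneven (3), sunrise (2), near (1), this (1), tail (1) → 8 (expected 7)
Line 3: fisherman (3), follows (2) → 5 ✓

Line 2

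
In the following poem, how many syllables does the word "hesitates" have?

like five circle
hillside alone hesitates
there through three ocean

3

"hesitates" has 3 syllables.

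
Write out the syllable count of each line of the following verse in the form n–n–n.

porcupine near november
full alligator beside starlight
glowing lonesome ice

Line 1: porcupine(3) + near(1) + november(3) = 7
Line 2: full(1) + alligator(4) + beside(2) + starlight(2) = 9
Line 3: glowing(2) + lonesome(2) + ice(1) = 5

7–9–5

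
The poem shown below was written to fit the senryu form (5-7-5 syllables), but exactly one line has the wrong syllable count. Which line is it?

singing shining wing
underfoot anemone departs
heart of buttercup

Line 1: "singing shining wing": 2+2+1 = 5 ✓
Line 2: "underfoot anemone departs": 3+4+2 = 9 (expected 7)
Line 3: "heart of buttercup": 1+1+3 = 5 ✓

The second line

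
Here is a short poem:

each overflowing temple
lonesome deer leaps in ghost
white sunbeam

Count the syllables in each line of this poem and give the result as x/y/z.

7/6/3

Line 1: each (1), overflowing (4), temple (2) → 7
Line 2: lonesome (2), deer (1), leaps (1), in (1), ghost (1) → 6
Line 3: white (1), sunbeam (2) → 3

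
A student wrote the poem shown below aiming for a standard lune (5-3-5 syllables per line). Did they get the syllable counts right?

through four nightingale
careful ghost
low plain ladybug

Yes

Line 1: "through four nightingale": 1+1+3 = 5 ✓
Line 2: "careful ghost": 2+1 = 3 ✓
Line 3: "low plain ladybug": 1+1+3 = 5 ✓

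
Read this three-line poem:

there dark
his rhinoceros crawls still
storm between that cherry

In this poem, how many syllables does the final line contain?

The final line: storm(1) + between(2) + that(1) + cherry(2) = 6

6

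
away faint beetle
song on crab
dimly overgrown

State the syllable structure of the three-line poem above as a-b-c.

Line 1: away(2) + faint(1) + beetle(2) = 5
Line 2: song(1) + on(1) + crab(1) = 3
Line 3: dimly(2) + overgrown(3) = 5

5-3-5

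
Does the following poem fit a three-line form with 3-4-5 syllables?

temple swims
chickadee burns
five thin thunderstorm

Yes

Line 1: temple(2) + swims(1) = 3 ✓
Line 2: chickadee(3) + burns(1) = 4 ✓
Line 3: five(1) + thin(1) + thunderstorm(3) = 5 ✓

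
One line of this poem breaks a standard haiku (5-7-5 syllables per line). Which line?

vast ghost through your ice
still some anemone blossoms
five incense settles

Line 2

Line 1: vast(1) + ghost(1) + through(1) + your(1) + ice(1) = 5 ✓
Line 2: still(1) + some(1) + anemone(4) + blossoms(2) = 8 (expected 7)
Line 3: five(1) + incense(2) + settles(2) = 5 ✓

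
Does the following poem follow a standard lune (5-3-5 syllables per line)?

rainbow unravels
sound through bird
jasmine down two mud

Line 1: rainbow (2), unravels (3) → 5 ✓
Line 2: sound (1), through (1), bird (1) → 3 ✓
Line 3: jasmine (2), down (1), two (1), mud (1) → 5 ✓

Yes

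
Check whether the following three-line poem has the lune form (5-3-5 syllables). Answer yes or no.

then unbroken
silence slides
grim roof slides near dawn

No

Line 1: then (1), unbroken (3) → 4 (expected 5)
Line 2: silence (2), slides (1) → 3 ✓
Line 3: grim (1), roof (1), slides (1), near (1), dawn (1) → 5 ✓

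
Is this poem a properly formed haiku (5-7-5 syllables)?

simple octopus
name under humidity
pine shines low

Line 1: simple(2) + octopus(3) = 5 ✓
Line 2: name(1) + under(2) + humidity(4) = 7 ✓
Line 3: pine(1) + shines(1) + low(1) = 3 (expected 5)

No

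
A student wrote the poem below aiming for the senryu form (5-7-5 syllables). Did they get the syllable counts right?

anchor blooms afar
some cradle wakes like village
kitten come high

Line 1: anchor (2), blooms (1), afar (2) → 5 ✓
Line 2: some (1), cradle (2), wakes (1), like (1), village (2) → 7 ✓
Line 3: kitten (2), come (1), high (1) → 4 (expected 5)

No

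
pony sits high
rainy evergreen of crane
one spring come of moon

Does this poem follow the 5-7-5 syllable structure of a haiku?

Line 1: "pony sits high": 2+1+1 = 4 (expected 5)
Line 2: "rainy evergreen of crane": 2+3+1+1 = 7 ✓
Line 3: "one spring come of moon": 1+1+1+1+1 = 5 ✓

No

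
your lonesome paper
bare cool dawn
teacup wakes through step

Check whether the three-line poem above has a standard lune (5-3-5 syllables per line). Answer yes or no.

Line 1: "your lonesome paper": 1+2+2 = 5 ✓
Line 2: "bare cool dawn": 1+1+1 = 3 ✓
Line 3: "teacup wakes through step": 2+1+1+1 = 5 ✓

Yes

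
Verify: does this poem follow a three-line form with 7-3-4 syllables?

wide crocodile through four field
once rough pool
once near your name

Line 1: wide (1), crocodile (3), through (1), four (1), field (1) → 7 ✓
Line 2: once (1), rough (1), pool (1) → 3 ✓
Line 3: once (1), near (1), your (1), name (1) → 4 ✓

Yes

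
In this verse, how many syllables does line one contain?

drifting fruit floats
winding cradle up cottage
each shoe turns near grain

4

Line one: drifting(2) + fruit(1) + floats(1) = 4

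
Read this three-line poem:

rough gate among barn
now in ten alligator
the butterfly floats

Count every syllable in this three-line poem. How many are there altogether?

Line 1: rough (1), gate (1), among (2), barn (1) → 5
Line 2: now (1), in (1), ten (1), alligator (4) → 7
Line 3: the (1), butterfly (3), floats (1) → 5
Total: 5 + 7 + 5 = 17

17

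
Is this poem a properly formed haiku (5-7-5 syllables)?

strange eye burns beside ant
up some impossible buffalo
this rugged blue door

Line 1: strange (1), eye (1), burns (1), beside (2), ant (1) → 6 (expected 5)
Line 2: up (1), some (1), impossible (4), buffalo (3) → 9 (expected 7)
Line 3: this (1), rugged (2), blue (1), door (1) → 5 ✓

No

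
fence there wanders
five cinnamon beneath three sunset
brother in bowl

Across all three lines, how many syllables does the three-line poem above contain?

17

Line 1: fence (1), there (1), wanders (2) → 4
Line 2: five (1), cinnamon (3), beneath (2), three (1), sunset (2) → 9
Line 3: brother (2), in (1), bowl (1) → 4
Total: 4 + 9 + 4 = 17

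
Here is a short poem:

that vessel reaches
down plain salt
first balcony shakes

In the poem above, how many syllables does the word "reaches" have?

2

"reaches" has 2 syllables.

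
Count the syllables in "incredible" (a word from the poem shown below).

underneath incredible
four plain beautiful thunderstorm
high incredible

4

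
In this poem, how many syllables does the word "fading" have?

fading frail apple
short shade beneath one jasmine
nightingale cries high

2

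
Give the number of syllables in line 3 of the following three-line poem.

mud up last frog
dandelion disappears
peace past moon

3

Line 3: peace(1) + past(1) + moon(1) = 3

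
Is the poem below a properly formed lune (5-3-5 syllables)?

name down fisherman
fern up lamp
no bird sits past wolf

Line 1: name (1), down (1), fisherman (3) → 5 ✓
Line 2: fern (1), up (1), lamp (1) → 3 ✓
Line 3: no (1), bird (1), sits (1), past (1), wolf (1) → 5 ✓

Yes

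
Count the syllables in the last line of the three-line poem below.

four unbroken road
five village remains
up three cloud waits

The last line: "up three cloud waits": 1+1+1+1 = 4

4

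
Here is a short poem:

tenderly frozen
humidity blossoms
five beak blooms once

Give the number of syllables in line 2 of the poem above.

6

Line 2: "humidity blossoms": 4+2 = 6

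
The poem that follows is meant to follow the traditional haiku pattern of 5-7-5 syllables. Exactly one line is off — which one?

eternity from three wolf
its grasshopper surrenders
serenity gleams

Line 1: eternity(4) + from(1) + three(1) + wolf(1) = 7 (expected 5)
Line 2: its(1) + grasshopper(3) + surrenders(3) = 7 ✓
Line 3: serenity(4) + gleams(1) = 5 ✓

The first line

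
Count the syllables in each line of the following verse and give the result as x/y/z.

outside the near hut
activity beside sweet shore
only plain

5/8/3

Line 1: "outside the near hut": 2+1+1+1 = 5
Line 2: "activity beside sweet shore": 4+2+1+1 = 8
Line 3: "only plain": 2+1 = 3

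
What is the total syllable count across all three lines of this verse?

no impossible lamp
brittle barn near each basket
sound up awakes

Line 1: no (1), impossible (4), lamp (1) → 6
Line 2: brittle (2), barn (1), near (1), each (1), basket (2) → 7
Line 3: sound (1), up (1), awakes (2) → 4
Total: 6 + 7 + 4 = 17

17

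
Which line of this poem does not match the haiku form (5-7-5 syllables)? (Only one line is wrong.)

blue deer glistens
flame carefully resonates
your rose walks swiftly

Line 1: blue (1), deer (1), glistens (2) → 4 (expected 5)
Line 2: flame (1), carefully (3), resonates (3) → 7 ✓
Line 3: your (1), rose (1), walks (1), swiftly (2) → 5 ✓

The first line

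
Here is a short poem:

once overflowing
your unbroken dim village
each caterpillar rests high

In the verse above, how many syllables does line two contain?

Line two: your(1) + unbroken(3) + dim(1) + village(2) = 7

7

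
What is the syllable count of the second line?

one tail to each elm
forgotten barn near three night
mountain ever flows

The second line: forgotten (3), barn (1), near (1), three (1), night (1) → 7

7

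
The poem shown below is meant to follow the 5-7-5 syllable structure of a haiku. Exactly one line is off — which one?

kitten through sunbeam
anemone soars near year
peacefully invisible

Line 3

Line 1: kitten(2) + through(1) + sunbeam(2) = 5 ✓
Line 2: anemone(4) + soars(1) + near(1) + year(1) = 7 ✓
Line 3: peacefully(3) + invisible(4) = 7 (expected 5)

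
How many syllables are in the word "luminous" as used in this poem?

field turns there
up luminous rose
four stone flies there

3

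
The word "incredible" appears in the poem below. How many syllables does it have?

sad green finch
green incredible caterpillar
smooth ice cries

4

"incredible" has 4 syllables.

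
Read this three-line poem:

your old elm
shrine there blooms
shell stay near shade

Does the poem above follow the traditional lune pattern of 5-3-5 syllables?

Line 1: your (1), old (1), elm (1) → 3 (expected 5)
Line 2: shrine (1), there (1), blooms (1) → 3 ✓
Line 3: shell (1), stay (1), near (1), shade (1) → 4 (expected 5)

No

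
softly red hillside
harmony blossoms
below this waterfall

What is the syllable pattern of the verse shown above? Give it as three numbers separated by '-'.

5-5-6

Line 1: softly(2) + red(1) + hillside(2) = 5
Line 2: harmony(3) + blossoms(2) = 5
Line 3: below(2) + this(1) + waterfall(3) = 6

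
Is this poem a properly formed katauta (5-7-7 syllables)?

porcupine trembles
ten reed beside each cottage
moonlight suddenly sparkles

Yes

Line 1: porcupine (3), trembles (2) → 5 ✓
Line 2: ten (1), reed (1), beside (2), each (1), cottage (2) → 7 ✓
Line 3: moonlight (2), suddenly (3), sparkles (2) → 7 ✓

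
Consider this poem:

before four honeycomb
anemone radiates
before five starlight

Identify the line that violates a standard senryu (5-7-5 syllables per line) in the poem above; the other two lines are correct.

Line 1

Line 1: "before four honeycomb": 2+1+3 = 6 (expected 5)
Line 2: "anemone radiates": 4+3 = 7 ✓
Line 3: "before five starlight": 2+1+2 = 5 ✓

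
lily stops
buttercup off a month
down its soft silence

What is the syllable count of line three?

Line three: "down its soft silence": 1+1+1+2 = 5

5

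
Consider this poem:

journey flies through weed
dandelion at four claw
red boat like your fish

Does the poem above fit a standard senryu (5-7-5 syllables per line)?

Yes

Line 1: journey (2), flies (1), through (1), weed (1) → 5 ✓
Line 2: dandelion (4), at (1), four (1), claw (1) → 7 ✓
Line 3: red (1), boat (1), like (1), your (1), fish (1) → 5 ✓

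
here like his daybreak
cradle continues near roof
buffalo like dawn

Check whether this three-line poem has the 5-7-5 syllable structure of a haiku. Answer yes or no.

Line 1: here(1) + like(1) + his(1) + daybreak(2) = 5 ✓
Line 2: cradle(2) + continues(3) + near(1) + roof(1) = 7 ✓
Line 3: buffalo(3) + like(1) + dawn(1) = 5 ✓

Yes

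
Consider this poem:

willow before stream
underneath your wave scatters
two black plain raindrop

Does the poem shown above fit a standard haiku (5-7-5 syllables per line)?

Line 1: "willow before stream": 2+2+1 = 5 ✓
Line 2: "underneath your wave scatters": 3+1+1+2 = 7 ✓
Line 3: "two black plain raindrop": 1+1+1+2 = 5 ✓

Yes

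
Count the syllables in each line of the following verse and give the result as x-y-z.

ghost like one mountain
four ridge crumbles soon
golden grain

Line 1: ghost (1), like (1), one (1), mountain (2) → 5
Line 2: four (1), ridge (1), crumbles (2), soon (1) → 5
Line 3: golden (2), grain (1) → 3

5-5-3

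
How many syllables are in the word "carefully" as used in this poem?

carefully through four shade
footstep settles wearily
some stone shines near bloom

3

"carefully" has 3 syllables.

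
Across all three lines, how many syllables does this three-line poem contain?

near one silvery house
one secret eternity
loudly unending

18

Line 1: near(1) + one(1) + silvery(3) + house(1) = 6
Line 2: one(1) + secret(2) + eternity(4) = 7
Line 3: loudly(2) + unending(3) = 5
Total: 6 + 7 + 5 = 18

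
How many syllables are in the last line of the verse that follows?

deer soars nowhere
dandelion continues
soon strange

2

The last line: soon (1), strange (1) → 2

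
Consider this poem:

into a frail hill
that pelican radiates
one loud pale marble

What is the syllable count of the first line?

5

The first line: "into a frail hill": 2+1+1+1 = 5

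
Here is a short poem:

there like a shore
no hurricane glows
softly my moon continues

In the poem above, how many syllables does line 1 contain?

Line 1: there (1), like (1), a (1), shore (1) → 4

4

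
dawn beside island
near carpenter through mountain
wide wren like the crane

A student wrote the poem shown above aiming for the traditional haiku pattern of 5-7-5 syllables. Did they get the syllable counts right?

Line 1: dawn (1), beside (2), island (2) → 5 ✓
Line 2: near (1), carpenter (3), through (1), mountain (2) → 7 ✓
Line 3: wide (1), wren (1), like (1), the (1), crane (1) → 5 ✓

Yes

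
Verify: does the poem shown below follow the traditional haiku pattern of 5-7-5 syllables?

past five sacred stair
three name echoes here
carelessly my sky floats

No

Line 1: past (1), five (1), sacred (2), stair (1) → 5 ✓
Line 2: three (1), name (1), echoes (2), here (1) → 5 (expected 7)
Line 3: carelessly (3), my (1), sky (1), floats (1) → 6 (expected 5)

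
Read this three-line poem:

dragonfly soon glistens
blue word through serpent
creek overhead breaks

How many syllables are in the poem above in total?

16

Line 1: "dragonfly soon glistens": 3+1+2 = 6
Line 2: "blue word through serpent": 1+1+1+2 = 5
Line 3: "creek overhead breaks": 1+3+1 = 5
Total: 6 + 5 + 5 = 16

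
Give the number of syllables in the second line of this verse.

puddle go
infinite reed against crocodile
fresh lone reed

The second line: infinite(3) + reed(1) + against(2) + crocodile(3) = 9

9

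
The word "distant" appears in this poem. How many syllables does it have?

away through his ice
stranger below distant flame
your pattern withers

2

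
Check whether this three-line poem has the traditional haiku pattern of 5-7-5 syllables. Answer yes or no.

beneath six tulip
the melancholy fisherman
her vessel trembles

No

Line 1: beneath (2), six (1), tulip (2) → 5 ✓
Line 2: the (1), melancholy (4), fisherman (3) → 8 (expected 7)
Line 3: her (1), vessel (2), trembles (2) → 5 ✓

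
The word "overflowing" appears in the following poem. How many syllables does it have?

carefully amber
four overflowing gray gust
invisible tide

4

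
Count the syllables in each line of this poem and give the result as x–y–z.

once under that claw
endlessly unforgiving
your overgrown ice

Line 1: once (1), under (2), that (1), claw (1) → 5
Line 2: endlessly (3), unforgiving (4) → 7
Line 3: your (1), overgrown (3), ice (1) → 5

5–7–5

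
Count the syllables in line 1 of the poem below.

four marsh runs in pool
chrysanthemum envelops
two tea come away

Line 1: "four marsh runs in pool": 1+1+1+1+1 = 5

5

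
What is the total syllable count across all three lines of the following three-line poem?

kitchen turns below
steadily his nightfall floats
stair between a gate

Line 1: kitchen(2) + turns(1) + below(2) = 5
Line 2: steadily(3) + his(1) + nightfall(2) + floats(1) = 7
Line 3: stair(1) + between(2) + a(1) + gate(1) = 5
Total: 5 + 7 + 5 = 17

17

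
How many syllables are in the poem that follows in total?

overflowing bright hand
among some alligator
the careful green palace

Line 1: "overflowing bright hand": 4+1+1 = 6
Line 2: "among some alligator": 2+1+4 = 7
Line 3: "the careful green palace": 1+2+1+2 = 6
Total: 6 + 7 + 6 = 19

19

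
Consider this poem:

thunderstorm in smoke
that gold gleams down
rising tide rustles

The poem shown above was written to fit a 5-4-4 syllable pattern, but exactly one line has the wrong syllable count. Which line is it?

Line 1: "thunderstorm in smoke": 3+1+1 = 5 ✓
Line 2: "that gold gleams down": 1+1+1+1 = 4 ✓
Line 3: "rising tide rustles": 2+1+2 = 5 (expected 4)

The third line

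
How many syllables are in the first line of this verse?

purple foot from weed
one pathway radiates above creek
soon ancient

5

The first line: purple (2), foot (1), from (1), weed (1) → 5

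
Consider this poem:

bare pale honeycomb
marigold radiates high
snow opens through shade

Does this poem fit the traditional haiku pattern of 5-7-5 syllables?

Yes

Line 1: "bare pale honeycomb": 1+1+3 = 5 ✓
Line 2: "marigold radiates high": 3+3+1 = 7 ✓
Line 3: "snow opens through shade": 1+2+1+1 = 5 ✓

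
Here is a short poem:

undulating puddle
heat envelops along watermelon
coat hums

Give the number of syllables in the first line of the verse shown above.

The first line: "undulating puddle": 4+2 = 6

6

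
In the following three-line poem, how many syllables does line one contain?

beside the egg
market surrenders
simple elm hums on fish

Line one: beside (2), the (1), egg (1) → 4

4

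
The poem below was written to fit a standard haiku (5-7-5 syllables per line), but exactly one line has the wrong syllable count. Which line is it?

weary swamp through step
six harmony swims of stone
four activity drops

Line 1: "weary swamp through step": 2+1+1+1 = 5 ✓
Line 2: "six harmony swims of stone": 1+3+1+1+1 = 7 ✓
Line 3: "four activity drops": 1+4+1 = 6 (expected 5)

The third line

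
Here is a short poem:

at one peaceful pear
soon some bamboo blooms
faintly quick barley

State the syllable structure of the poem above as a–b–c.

Line 1: at(1) + one(1) + peaceful(2) + pear(1) = 5
Line 2: soon(1) + some(1) + bamboo(2) + blooms(1) = 5
Line 3: faintly(2) + quick(1) + barley(2) = 5

5–5–5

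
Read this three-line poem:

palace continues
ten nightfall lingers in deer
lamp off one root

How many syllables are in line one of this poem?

Line one: "palace continues": 2+3 = 5

5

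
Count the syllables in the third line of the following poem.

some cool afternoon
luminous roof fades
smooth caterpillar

The third line: "smooth caterpillar": 1+4 = 5

5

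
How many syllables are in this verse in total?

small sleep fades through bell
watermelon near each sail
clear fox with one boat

17

Line 1: small (1), sleep (1), fades (1), through (1), bell (1) → 5
Line 2: watermelon (4), near (1), each (1), sail (1) → 7
Line 3: clear (1), fox (1), with (1), one (1), boat (1) → 5
Total: 5 + 7 + 5 = 17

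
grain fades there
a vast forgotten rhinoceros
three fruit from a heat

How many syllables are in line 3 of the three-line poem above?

Line 3: "three fruit from a heat": 1+1+1+1+1 = 5

5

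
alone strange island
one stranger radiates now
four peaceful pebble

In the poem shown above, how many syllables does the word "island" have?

2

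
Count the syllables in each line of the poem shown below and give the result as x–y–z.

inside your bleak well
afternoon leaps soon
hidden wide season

5–5–5

Line 1: "inside your bleak well": 2+1+1+1 = 5
Line 2: "afternoon leaps soon": 3+1+1 = 5
Line 3: "hidden wide season": 2+1+2 = 5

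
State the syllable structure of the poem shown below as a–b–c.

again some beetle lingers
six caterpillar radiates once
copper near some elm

Line 1: "again some beetle lingers": 2+1+2+2 = 7
Line 2: "six caterpillar radiates once": 1+4+3+1 = 9
Line 3: "copper near some elm": 2+1+1+1 = 5

7–9–5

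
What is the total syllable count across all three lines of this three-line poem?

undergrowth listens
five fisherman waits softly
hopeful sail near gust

17

Line 1: undergrowth (3), listens (2) → 5
Line 2: five (1), fisherman (3), waits (1), softly (2) → 7
Line 3: hopeful (2), sail (1), near (1), gust (1) → 5
Total: 5 + 7 + 5 = 17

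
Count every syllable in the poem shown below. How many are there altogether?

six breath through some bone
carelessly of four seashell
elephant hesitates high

Line 1: six(1) + breath(1) + through(1) + some(1) + bone(1) = 5
Line 2: carelessly(3) + of(1) + four(1) + seashell(2) = 7
Line 3: elephant(3) + hesitates(3) + high(1) = 7
Total: 5 + 7 + 7 = 19

19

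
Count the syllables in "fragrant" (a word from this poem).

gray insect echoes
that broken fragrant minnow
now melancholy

2

"fragrant" has 2 syllables.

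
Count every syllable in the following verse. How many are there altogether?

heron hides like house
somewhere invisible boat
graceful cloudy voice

Line 1: heron(2) + hides(1) + like(1) + house(1) = 5
Line 2: somewhere(2) + invisible(4) + boat(1) = 7
Line 3: graceful(2) + cloudy(2) + voice(1) = 5
Total: 5 + 7 + 5 = 17

17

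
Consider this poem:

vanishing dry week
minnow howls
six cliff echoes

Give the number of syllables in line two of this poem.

3

Line two: "minnow howls": 2+1 = 3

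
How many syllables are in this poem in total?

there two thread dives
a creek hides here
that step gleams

11

Line 1: there(1) + two(1) + thread(1) + dives(1) = 4
Line 2: a(1) + creek(1) + hides(1) + here(1) = 4
Line 3: that(1) + step(1) + gleams(1) = 3
Total: 4 + 4 + 3 = 11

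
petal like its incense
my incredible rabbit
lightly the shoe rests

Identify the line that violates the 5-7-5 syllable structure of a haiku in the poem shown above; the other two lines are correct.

Line 1: "petal like its incense": 2+1+1+2 = 6 (expected 5)
Line 2: "my incredible rabbit": 1+4+2 = 7 ✓
Line 3: "lightly the shoe rests": 2+1+1+1 = 5 ✓

Line 1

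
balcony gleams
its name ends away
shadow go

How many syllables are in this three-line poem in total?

Line 1: balcony(3) + gleams(1) = 4
Line 2: its(1) + name(1) + ends(1) + away(2) = 5
Line 3: shadow(2) + go(1) = 3
Total: 4 + 5 + 3 = 12

12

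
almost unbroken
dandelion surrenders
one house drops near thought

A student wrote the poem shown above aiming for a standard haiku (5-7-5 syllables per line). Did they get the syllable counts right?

Yes

Line 1: almost(2) + unbroken(3) = 5 ✓
Line 2: dandelion(4) + surrenders(3) = 7 ✓
Line 3: one(1) + house(1) + drops(1) + near(1) + thought(1) = 5 ✓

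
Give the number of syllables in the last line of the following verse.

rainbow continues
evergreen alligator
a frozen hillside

5

The last line: a(1) + frozen(2) + hillside(2) = 5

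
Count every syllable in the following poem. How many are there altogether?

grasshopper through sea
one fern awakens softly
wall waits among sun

Line 1: grasshopper(3) + through(1) + sea(1) = 5
Line 2: one(1) + fern(1) + awakens(3) + softly(2) = 7
Line 3: wall(1) + waits(1) + among(2) + sun(1) = 5
Total: 5 + 7 + 5 = 17

17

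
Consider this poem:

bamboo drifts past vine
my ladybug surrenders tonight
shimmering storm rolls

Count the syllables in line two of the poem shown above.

Line two: my (1), ladybug (3), surrenders (3), tonight (2) → 9

9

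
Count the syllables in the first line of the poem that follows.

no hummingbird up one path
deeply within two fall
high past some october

7

The first line: no (1), hummingbird (3), up (1), one (1), path (1) → 7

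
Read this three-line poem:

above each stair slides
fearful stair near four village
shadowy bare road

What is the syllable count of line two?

7

Line two: fearful (2), stair (1), near (1), four (1), village (2) → 7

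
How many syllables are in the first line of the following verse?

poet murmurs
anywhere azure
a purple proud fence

4

The first line: poet(2) + murmurs(2) = 4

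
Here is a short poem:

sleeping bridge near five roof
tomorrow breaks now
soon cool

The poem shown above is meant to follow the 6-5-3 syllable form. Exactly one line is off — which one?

The third line

Line 1: sleeping(2) + bridge(1) + near(1) + five(1) + roof(1) = 6 ✓
Line 2: tomorrow(3) + breaks(1) + now(1) = 5 ✓
Line 3: soon(1) + cool(1) = 2 (expected 3)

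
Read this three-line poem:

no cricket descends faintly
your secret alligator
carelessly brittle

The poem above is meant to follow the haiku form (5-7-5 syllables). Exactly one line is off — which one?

Line 1: "no cricket descends faintly": 1+2+2+2 = 7 (expected 5)
Line 2: "your secret alligator": 1+2+4 = 7 ✓
Line 3: "carelessly brittle": 3+2 = 5 ✓

Line 1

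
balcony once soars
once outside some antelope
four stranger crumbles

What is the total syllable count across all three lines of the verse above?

Line 1: balcony(3) + once(1) + soars(1) = 5
Line 2: once(1) + outside(2) + some(1) + antelope(3) = 7
Line 3: four(1) + stranger(2) + crumbles(2) = 5
Total: 5 + 7 + 5 = 17

17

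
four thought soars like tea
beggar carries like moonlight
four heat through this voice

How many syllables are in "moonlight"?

"moonlight" has 2 syllables.

2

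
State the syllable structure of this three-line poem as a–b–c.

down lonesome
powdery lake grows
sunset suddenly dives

Line 1: down(1) + lonesome(2) = 3
Line 2: powdery(3) + lake(1) + grows(1) = 5
Line 3: sunset(2) + suddenly(3) + dives(1) = 6

3–5–6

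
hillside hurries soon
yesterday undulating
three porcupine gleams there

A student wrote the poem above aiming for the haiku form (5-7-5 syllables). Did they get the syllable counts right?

No

Line 1: hillside(2) + hurries(2) + soon(1) = 5 ✓
Line 2: yesterday(3) + undulating(4) = 7 ✓
Line 3: three(1) + porcupine(3) + gleams(1) + there(1) = 6 (expected 5)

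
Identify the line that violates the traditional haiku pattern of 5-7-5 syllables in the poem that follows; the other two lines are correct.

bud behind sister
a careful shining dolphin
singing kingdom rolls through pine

Line 3

Line 1: bud (1), behind (2), sister (2) → 5 ✓
Line 2: a (1), careful (2), shining (2), dolphin (2) → 7 ✓
Line 3: singing (2), kingdom (2), rolls (1), through (1), pine (1) → 7 (expected 5)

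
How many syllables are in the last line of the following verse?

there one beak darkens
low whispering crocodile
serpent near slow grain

5

The last line: serpent(2) + near(1) + slow(1) + grain(1) = 5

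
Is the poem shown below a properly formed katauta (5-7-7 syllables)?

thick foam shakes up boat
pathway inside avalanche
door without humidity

Yes

Line 1: thick(1) + foam(1) + shakes(1) + up(1) + boat(1) = 5 ✓
Line 2: pathway(2) + inside(2) + avalanche(3) = 7 ✓
Line 3: door(1) + without(2) + humidity(4) = 7 ✓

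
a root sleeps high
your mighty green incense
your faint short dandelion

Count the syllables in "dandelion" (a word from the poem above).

4

"dandelion" has 4 syllables.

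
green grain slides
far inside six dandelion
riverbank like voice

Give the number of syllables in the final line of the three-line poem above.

5

The final line: "riverbank like voice": 3+1+1 = 5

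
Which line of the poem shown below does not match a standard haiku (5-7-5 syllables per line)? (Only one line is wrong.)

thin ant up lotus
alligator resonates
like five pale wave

Line 1: "thin ant up lotus": 1+1+1+2 = 5 ✓
Line 2: "alligator resonates": 4+3 = 7 ✓
Line 3: "like five pale wave": 1+1+1+1 = 4 (expected 5)

Line 3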